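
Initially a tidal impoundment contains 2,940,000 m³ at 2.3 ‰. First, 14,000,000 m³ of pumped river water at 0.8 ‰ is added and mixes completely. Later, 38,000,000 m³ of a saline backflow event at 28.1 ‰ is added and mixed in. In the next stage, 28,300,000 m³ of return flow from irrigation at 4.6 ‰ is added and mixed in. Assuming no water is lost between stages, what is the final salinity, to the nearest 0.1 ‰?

By conservation of dissolved salt,
Initial salt = 2,940,000×2.3 = 6,762,000
After stage 1: salt = 6,762,000 + 14,000,000×0.8 = 17,962,000; volume = 16,940,000 m³; S = 1.06 ‰
After stage 2: salt = 17,962,000 + 38,000,000×28.1 = 1,085,762,000; volume = 54,940,000 m³; S = 19.763 ‰
After stage 3: salt = 1,085,762,000 + 28,300,000×4.6 = 1,215,942,000; volume = 83,240,000 m³
S = 1,215,942,000 / 83,240,000 = 14.6077 ‰

14.6 ‰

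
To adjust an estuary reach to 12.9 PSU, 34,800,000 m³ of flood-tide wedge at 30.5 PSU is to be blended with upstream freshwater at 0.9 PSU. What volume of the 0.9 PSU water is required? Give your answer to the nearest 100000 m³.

51000000 m³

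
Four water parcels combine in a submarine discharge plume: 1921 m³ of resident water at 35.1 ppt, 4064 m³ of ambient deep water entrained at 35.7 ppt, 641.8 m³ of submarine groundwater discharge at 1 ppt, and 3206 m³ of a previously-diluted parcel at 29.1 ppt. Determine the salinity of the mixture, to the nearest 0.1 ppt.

By conservation of dissolved salt,
salt = 1,921×35.1 + 4,064×35.7 + 641.8×1 + 3,206×29.1 = 67,427.1 + 145,084.8 + 641.8 + 93,294.6 = 306,448.3
volume = 1,921 + 4,064 + 641.8 + 3,206 = 9,832.8 m³
S = 306,448.3 / 9,832.8 = 31.166 ppt

31.2 ppt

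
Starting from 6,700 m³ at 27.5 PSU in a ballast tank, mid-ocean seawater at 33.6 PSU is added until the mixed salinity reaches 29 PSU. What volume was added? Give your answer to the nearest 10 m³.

2180 m³

Salt balance: 6,700×27.5 + V×33.6 = (6,700+V)×29
184,250 + 33.6V = 194,300 + 29V
10,050 = 4.6V
V = 2,184.78 m³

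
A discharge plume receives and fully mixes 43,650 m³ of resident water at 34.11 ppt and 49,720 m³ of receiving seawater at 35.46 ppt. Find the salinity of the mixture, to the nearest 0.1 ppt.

34.8 ppt

Weighted by volume,
salt = 43,650×34.11 + 49,720×35.46 = 1,488,901.5 + 1,763,071.2 = 3,251,972.7
volume = 43,650 + 49,720 = 93,370 m³
S = 3,251,972.7 / 93,370 = 34.829 ppt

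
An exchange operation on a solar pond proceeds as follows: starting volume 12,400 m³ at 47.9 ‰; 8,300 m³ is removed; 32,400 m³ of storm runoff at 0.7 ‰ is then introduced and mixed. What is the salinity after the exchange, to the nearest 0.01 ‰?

Remaining after removal: 4,100 m³ at 47.9 ‰ (salt = 196,390)
After addition: salt = 196,390 + 32,400×0.7 = 219,070; volume = 36,500 m³
S = 219,070 / 36,500 = 6.0019 ‰

6.00 ‰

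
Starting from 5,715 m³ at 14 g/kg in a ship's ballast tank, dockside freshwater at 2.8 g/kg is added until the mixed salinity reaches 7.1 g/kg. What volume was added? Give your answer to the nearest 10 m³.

9170 m³

Salt balance: 5,715×14 + V×2.8 = (5,715+V)×7.1
80,010 + 2.8V = 40,576.5 + 7.1V
39,433.5 = 4.3V
V = 9,170.58 m³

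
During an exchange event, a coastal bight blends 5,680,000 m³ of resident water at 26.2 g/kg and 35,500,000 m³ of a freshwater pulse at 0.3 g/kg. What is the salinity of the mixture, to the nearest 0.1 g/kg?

3.9 g/kg

Salt balance:
salt = 5,680,000×26.2 + 35,500,000×0.3 = 148,816,000 + 10,650,000 = 159,466,000
volume = 5,680,000 + 35,500,000 = 41,180,000 m³
S = 159,466,000 / 41,180,000 = 3.872 g/kg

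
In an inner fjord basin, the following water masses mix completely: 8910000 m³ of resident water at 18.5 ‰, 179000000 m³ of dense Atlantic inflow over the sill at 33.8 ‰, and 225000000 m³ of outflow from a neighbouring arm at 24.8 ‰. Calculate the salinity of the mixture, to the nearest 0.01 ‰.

28.57 ‰

Salt balance:
salt = 8,910,000×18.5 + 179,000,000×33.8 + 225,000,000×24.8 = 164,835,000 + 6,050,200,000 + 5,580,000,000 = 11,795,035,000
volume = 8,910,000 + 179,000,000 + 225,000,000 = 412,910,000 m³
S = 11,795,035,000 / 412,910,000 = 28.5656 ‰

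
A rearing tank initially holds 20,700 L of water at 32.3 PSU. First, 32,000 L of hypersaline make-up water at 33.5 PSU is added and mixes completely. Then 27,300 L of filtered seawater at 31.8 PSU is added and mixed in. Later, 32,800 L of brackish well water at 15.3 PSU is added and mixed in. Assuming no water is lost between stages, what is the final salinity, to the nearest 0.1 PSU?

Salt balance:
Initial salt = 20,700×32.3 = 668,610
After stage 1: salt = 668,610 + 32,000×33.5 = 1,740,610; volume = 52,700 L; S = 33.029 PSU
After stage 2: salt = 1,740,610 + 27,300×31.8 = 2,608,750; volume = 80,000 L; S = 32.609 PSU
After stage 3: salt = 2,608,750 + 32,800×15.3 = 3,110,590; volume = 112,800 L
S = 3,110,590 / 112,800 = 27.5762 PSU

27.6 PSU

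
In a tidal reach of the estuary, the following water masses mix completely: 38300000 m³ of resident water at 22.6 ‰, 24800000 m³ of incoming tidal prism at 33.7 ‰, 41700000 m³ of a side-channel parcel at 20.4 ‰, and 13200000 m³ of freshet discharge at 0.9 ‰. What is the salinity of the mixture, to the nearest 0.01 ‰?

21.73 ‰

Weighted by volume,
salt = 38,300,000×22.6 + 24,800,000×33.7 + 41,700,000×20.4 + 13,200,000×0.9 = 865,580,000 + 835,760,000 + 850,680,000 + 11,880,000 = 2,563,900,000
volume = 38,300,000 + 24,800,000 + 41,700,000 + 13,200,000 = 118,000,000 m³
S = 2,563,900,000 / 118,000,000 = 21.728 ‰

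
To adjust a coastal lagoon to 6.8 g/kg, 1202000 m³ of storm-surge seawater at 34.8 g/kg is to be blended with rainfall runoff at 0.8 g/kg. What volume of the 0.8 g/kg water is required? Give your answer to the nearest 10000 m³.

5610000 m³

Salt balance: 1,202,000×34.8 + V×0.8 = (1,202,000+V)×6.8
41,829,600 + 0.8V = 8,173,600 + 6.8V
33,656,000 = 6V
V = 5,609,333.33 m³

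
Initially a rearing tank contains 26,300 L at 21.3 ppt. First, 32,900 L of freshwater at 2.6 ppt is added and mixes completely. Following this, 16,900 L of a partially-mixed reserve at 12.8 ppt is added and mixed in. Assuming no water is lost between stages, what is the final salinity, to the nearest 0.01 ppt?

By conservation of dissolved salt,
Initial salt = 26,300×21.3 = 560,190
After stage 1: salt = 560,190 + 32,900×2.6 = 645,730; volume = 59,200 L; S = 10.908 ppt
After stage 2: salt = 645,730 + 16,900×12.8 = 862,050; volume = 76,100 L
S = 862,050 / 76,100 = 11.3279 ppt

11.33 ppt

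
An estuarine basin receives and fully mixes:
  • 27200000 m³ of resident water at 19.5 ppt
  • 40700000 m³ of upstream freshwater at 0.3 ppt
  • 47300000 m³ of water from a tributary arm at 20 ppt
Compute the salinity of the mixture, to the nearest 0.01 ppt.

Total salt / total volume:
salt = 27,200,000×19.5 + 40,700,000×0.3 + 47,300,000×20 = 530,400,000 + 12,210,000 + 946,000,000 = 1,488,610,000
volume = 27,200,000 + 40,700,000 + 47,300,000 = 115,200,000 m³
S = 1,488,610,000 / 115,200,000 = 12.922 ppt

12.92 ppt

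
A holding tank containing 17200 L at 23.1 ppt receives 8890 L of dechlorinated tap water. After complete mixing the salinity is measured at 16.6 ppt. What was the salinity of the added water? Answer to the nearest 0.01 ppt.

Salt balance: 17,200×23.1 + 8,890×S = 26,090×16.6
397,320 + 8,890·S = 433,094
S = (433,094 − 397,320) / 8,890 = 4.0241 ppt

4.02 ppt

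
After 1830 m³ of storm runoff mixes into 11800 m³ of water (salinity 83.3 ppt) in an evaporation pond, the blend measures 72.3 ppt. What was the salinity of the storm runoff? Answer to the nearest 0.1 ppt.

1.4 ppt

Salt balance: 11,800×83.3 + 1,830×S = 13,630×72.3
982,940 + 1,830·S = 985,449
S = (985,449 − 982,940) / 1,830 = 1.371 ppt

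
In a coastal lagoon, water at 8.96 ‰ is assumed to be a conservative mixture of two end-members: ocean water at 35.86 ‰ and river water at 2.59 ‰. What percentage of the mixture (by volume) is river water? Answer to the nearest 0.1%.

80.9%

Let f be the freshwater fraction. Salt balance per unit volume:
f×2.59 + (1−f)×35.86 = 8.96
f = (35.86 − 8.96) / (35.86 − 2.59) = 26.9/33.27 = 0.8085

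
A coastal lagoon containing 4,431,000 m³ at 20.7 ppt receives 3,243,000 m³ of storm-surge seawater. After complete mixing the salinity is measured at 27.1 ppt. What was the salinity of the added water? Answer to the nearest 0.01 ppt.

35.84 ppt

Salt balance: 4,431,000×20.7 + 3,243,000×S = 7,674,000×27.1
91,721,700 + 3,243,000·S = 207,965,400
S = (207,965,400 − 91,721,700) / 3,243,000 = 35.8445 ppt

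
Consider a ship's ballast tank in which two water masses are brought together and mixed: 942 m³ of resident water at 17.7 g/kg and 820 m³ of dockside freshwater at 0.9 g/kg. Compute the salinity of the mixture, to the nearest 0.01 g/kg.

9.88 g/kg

By conservation of dissolved salt,
salt = 942×17.7 + 820×0.9 = 16,673.4 + 738 = 17,411.4
volume = 942 + 820 = 1,762 m³
S = 17,411.4 / 1,762 = 9.8816 g/kg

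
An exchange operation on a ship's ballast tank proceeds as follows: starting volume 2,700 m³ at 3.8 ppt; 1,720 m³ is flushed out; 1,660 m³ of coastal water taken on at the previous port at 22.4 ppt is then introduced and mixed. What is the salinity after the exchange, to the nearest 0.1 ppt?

15.5 ppt

Remaining after removal: 980 m³ at 3.8 ppt (salt = 3,724)
After addition: salt = 3,724 + 1,660×22.4 = 40,908; volume = 2,640 m³
S = 40,908 / 2,640 = 15.4955 ppt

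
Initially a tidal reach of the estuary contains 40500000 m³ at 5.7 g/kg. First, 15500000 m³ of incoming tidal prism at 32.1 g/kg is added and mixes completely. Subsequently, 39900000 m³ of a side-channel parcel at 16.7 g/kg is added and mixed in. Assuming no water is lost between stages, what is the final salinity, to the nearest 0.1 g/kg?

14.5 g/kg

Weighted by volume,
Initial salt = 40,500,000×5.7 = 230,850,000
After stage 1: salt = 230,850,000 + 15,500,000×32.1 = 728,400,000; volume = 56,000,000 m³; S = 13.007 g/kg
After stage 2: salt = 728,400,000 + 39,900,000×16.7 = 1,394,730,000; volume = 95,900,000 m³
S = 1,394,730,000 / 95,900,000 = 14.5436 g/kg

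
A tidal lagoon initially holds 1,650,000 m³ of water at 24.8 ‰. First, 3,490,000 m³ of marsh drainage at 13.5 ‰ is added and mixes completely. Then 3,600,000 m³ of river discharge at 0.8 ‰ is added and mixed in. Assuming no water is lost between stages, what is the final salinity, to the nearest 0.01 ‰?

Conserving salt mass:
Initial salt = 1,650,000×24.8 = 40,920,000
After stage 1: salt = 40,920,000 + 3,490,000×13.5 = 88,035,000; volume = 5,140,000 m³; S = 17.127 ‰
After stage 2: salt = 88,035,000 + 3,600,000×0.8 = 90,915,000; volume = 8,740,000 m³
S = 90,915,000 / 8,740,000 = 10.4022 ‰

10.40 ‰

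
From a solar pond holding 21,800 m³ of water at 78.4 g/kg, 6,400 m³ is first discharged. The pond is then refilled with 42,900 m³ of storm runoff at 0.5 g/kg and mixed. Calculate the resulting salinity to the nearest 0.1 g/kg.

Remaining after removal: 15,400 m³ at 78.4 g/kg (salt = 1,207,360)
After addition: salt = 1,207,360 + 42,900×0.5 = 1,228,810; volume = 58,300 m³
S = 1,228,810 / 58,300 = 21.0774 g/kg

21.1 g/kg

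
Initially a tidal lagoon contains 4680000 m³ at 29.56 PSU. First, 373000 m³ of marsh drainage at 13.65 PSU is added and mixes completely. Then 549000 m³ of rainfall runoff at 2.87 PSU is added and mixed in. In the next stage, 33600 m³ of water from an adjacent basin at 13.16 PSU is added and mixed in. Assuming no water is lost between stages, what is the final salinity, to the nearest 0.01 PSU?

Total salt / total volume:
Initial salt = 4,680,000×29.56 = 138,340,800
After stage 1: salt = 138,340,800 + 373,000×13.65 = 143,432,250; volume = 5,053,000 m³; S = 28.386 PSU
After stage 2: salt = 143,432,250 + 549,000×2.87 = 145,007,880; volume = 5,602,000 m³; S = 25.885 PSU
After stage 3: salt = 145,007,880 + 33,600×13.16 = 145,450,056; volume = 5,635,600 m³
S = 145,450,056 / 5,635,600 = 25.8092 PSU

25.81 PSU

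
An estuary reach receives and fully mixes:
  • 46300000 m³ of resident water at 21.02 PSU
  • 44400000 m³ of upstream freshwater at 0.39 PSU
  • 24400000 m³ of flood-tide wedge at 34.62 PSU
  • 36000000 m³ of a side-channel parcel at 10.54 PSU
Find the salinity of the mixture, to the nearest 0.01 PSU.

14.66 PSU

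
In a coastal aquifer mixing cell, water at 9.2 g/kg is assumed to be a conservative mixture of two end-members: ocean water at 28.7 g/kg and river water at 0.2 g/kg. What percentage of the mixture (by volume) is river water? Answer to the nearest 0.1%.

Let f be the freshwater fraction. Salt balance per unit volume:
f×0.2 + (1−f)×28.7 = 9.2
f = (28.7 − 9.2) / (28.7 − 0.2) = 19.5/28.5 = 0.6842

68.4%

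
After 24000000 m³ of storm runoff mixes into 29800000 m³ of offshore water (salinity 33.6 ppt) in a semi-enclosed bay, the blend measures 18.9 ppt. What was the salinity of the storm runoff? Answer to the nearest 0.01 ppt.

Salt balance: 29,800,000×33.6 + 24,000,000×S = 53,800,000×18.9
1,001,280,000 + 24,000,000·S = 1,016,820,000
S = (1,016,820,000 − 1,001,280,000) / 24,000,000 = 0.6475 ppt

0.65 ppt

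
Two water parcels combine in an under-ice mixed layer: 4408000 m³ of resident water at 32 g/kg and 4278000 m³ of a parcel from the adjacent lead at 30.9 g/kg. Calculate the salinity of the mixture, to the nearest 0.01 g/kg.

31.46 g/kg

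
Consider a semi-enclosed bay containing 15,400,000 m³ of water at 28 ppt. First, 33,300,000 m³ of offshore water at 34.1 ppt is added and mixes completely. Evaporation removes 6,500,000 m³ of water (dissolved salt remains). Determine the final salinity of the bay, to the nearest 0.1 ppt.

After mixing: salt = 15,400,000×28 + 33,300,000×34.1 = 1,566,730,000; volume = 48,700,000 m³
After evaporation: salt unchanged = 1,566,730,000; volume = 48,700,000 − 6,500,000 = 42,200,000 m³
S = 1,566,730,000 / 42,200,000 = 37.1263 ppt

37.1 ppt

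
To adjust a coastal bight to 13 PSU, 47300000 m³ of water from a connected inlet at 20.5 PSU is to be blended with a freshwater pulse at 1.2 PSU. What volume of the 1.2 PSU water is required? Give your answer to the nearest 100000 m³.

Salt balance: 47,300,000×20.5 + V×1.2 = (47,300,000+V)×13
969,650,000 + 1.2V = 614,900,000 + 13V
354,750,000 = 11.8V
V = 30,063,559.32 m³

30100000 m³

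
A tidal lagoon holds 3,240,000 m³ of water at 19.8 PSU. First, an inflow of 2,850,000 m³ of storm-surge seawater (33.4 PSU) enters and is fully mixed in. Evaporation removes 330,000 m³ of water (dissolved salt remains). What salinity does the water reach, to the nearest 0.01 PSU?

27.66 PSU

After mixing: salt = 3,240,000×19.8 + 2,850,000×33.4 = 159,342,000; volume = 6,090,000 m³
After evaporation: salt unchanged = 159,342,000; volume = 6,090,000 − 330,000 = 5,760,000 m³
S = 159,342,000 / 5,760,000 = 27.6635 PSU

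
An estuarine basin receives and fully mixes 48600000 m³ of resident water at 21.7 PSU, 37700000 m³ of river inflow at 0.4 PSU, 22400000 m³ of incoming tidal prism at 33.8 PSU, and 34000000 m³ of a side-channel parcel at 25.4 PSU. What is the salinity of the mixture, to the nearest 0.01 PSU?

Conserving salt mass:
salt = 48,600,000×21.7 + 37,700,000×0.4 + 22,400,000×33.8 + 34,000,000×25.4 = 1,054,620,000 + 15,080,000 + 757,120,000 + 863,600,000 = 2,690,420,000
volume = 48,600,000 + 37,700,000 + 22,400,000 + 34,000,000 = 142,700,000 m³
S = 2,690,420,000 / 142,700,000 = 18.8537 PSU

18.85 PSU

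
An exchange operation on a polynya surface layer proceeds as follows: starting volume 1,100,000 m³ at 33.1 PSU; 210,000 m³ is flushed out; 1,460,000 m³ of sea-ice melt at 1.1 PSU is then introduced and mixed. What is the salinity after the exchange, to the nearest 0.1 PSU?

Remaining after removal: 890,000 m³ at 33.1 PSU (salt = 29,459,000)
After addition: salt = 29,459,000 + 1,460,000×1.1 = 31,065,000; volume = 2,350,000 m³
S = 31,065,000 / 2,350,000 = 13.2191 PSU

13.2 PSU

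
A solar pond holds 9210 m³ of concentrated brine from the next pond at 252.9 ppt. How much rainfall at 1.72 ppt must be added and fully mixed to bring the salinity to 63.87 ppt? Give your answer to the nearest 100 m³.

Salt balance: 9,210×252.9 + V×1.72 = (9,210+V)×63.87
2,329,209 + 1.72V = 588,242.7 + 63.87V
1,740,966.3 = 62.15V
V = 28,012.33 m³

28000 m³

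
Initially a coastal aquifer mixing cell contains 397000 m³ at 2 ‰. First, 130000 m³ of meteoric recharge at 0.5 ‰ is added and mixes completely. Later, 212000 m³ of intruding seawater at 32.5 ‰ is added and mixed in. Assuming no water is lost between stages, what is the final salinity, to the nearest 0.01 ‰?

Weighted by volume,
Initial salt = 397,000×2 = 794,000
After stage 1: salt = 794,000 + 130,000×0.5 = 859,000; volume = 527,000 m³; S = 1.63 ‰
After stage 2: salt = 859,000 + 212,000×32.5 = 7,749,000; volume = 739,000 m³
S = 7,749,000 / 739,000 = 10.4858 ‰

10.49 ‰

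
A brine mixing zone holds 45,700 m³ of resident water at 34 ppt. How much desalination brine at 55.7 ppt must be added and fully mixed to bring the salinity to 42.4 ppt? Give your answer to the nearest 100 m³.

Salt balance: 45,700×34 + V×55.7 = (45,700+V)×42.4
1,553,800 + 55.7V = 1,937,680 + 42.4V
383,880 = 13.3V
V = 28,863.16 m³

28900 m³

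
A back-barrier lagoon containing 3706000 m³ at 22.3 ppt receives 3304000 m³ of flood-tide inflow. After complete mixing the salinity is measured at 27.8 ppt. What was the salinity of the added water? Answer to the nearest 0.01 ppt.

33.97 ppt

Salt balance: 3,706,000×22.3 + 3,304,000×S = 7,010,000×27.8
82,643,800 + 3,304,000·S = 194,878,000
S = (194,878,000 − 82,643,800) / 3,304,000 = 33.9692 ppt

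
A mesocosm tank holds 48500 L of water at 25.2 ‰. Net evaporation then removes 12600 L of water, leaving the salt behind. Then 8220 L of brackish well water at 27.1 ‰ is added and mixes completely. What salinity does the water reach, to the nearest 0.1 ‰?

32.8 ‰

After evaporation: salt = 48,500×25.2 = 1,222,200; volume = 48,500 − 12,600 = 35,900 L
After mixing: salt = 1,222,200 + 8,220×27.1 = 1,444,962; volume = 35,900 + 8,220 = 44,120 L
S = 1,444,962 / 44,120 = 32.7507 ‰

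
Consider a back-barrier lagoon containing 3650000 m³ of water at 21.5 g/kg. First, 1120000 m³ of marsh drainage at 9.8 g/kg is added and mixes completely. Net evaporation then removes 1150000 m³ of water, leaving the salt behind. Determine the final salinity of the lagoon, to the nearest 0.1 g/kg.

24.7 g/kg

After mixing: salt = 3,650,000×21.5 + 1,120,000×9.8 = 89,451,000; volume = 4,770,000 m³
After evaporation: salt unchanged = 89,451,000; volume = 4,770,000 − 1,150,000 = 3,620,000 m³
S = 89,451,000 / 3,620,000 = 24.7102 g/kg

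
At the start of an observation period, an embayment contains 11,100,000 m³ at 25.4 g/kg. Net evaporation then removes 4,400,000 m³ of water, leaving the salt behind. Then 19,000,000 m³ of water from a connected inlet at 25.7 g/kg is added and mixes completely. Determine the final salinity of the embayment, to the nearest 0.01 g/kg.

After evaporation: salt = 11,100,000×25.4 = 281,940,000; volume = 11,100,000 − 4,400,000 = 6,700,000 m³
After mixing: salt = 281,940,000 + 19,000,000×25.7 = 770,240,000; volume = 6,700,000 + 19,000,000 = 25,700,000 m³
S = 770,240,000 / 25,700,000 = 29.9704 g/kg

29.97 g/kg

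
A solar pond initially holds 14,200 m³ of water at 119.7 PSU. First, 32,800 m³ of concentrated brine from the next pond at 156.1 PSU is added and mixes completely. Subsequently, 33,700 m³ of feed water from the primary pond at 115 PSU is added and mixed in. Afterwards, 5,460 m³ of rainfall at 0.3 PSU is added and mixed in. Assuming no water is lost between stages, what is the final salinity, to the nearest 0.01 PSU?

Conserving salt mass:
Initial salt = 14,200×119.7 = 1,699,740
After stage 1: salt = 1,699,740 + 32,800×156.1 = 6,819,820; volume = 47,000 m³; S = 145.103 PSU
After stage 2: salt = 6,819,820 + 33,700×115 = 10,695,320; volume = 80,700 m³; S = 132.532 PSU
After stage 3: salt = 10,695,320 + 5,460×0.3 = 10,696,958; volume = 86,160 m³
S = 10,696,958 / 86,160 = 124.1523 PSU

124.15 PSU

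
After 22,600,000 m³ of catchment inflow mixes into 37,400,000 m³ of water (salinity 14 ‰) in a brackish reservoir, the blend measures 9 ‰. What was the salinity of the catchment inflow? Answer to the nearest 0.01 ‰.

0.73 ‰

Salt balance: 37,400,000×14 + 22,600,000×S = 60,000,000×9
523,600,000 + 22,600,000·S = 540,000,000
S = (540,000,000 − 523,600,000) / 22,600,000 = 0.7257 ‰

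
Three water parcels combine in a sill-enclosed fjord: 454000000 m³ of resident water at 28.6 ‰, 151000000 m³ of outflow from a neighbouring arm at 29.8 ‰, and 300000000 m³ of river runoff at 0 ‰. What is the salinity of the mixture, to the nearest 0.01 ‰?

19.32 ‰

Total salt / total volume:
salt = 454,000,000×28.6 + 151,000,000×29.8 + 300,000,000×0 = 12,984,400,000 + 4,499,800,000 + 0 = 17,484,200,000
volume = 454,000,000 + 151,000,000 + 300,000,000 = 905,000,000 m³
S = 17,484,200,000 / 905,000,000 = 19.3196 ‰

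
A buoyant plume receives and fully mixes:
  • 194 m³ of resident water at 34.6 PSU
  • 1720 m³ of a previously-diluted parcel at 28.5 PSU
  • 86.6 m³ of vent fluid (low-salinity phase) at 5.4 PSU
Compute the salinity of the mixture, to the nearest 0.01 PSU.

28.09 PSU

Total salt / total volume:
salt = 194×34.6 + 1,720×28.5 + 86.6×5.4 = 6,712.4 + 49,020 + 467.64 = 56,200.04
volume = 194 + 1,720 + 86.6 = 2,000.6 m³
S = 56,200.04 / 2,000.6 = 28.0916 PSU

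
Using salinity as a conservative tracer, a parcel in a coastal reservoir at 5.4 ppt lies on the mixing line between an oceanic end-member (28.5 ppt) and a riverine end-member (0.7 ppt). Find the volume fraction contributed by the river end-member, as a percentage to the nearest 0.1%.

Let f be the freshwater fraction. Salt balance per unit volume:
f×0.7 + (1−f)×28.5 = 5.4
f = (28.5 − 5.4) / (28.5 − 0.7) = 23.1/27.8 = 0.8309

83.1%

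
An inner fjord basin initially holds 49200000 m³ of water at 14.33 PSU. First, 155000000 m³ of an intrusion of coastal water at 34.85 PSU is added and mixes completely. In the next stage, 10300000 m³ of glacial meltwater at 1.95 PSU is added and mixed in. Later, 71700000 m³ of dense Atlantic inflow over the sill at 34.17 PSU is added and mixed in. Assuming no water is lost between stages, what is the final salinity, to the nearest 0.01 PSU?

29.97 PSU

By conservation of dissolved salt,
Initial salt = 49,200,000×14.33 = 705,036,000
After stage 1: salt = 705,036,000 + 155,000,000×34.85 = 6,106,786,000; volume = 204,200,000 m³; S = 29.906 PSU
After stage 2: salt = 6,106,786,000 + 10,300,000×1.95 = 6,126,871,000; volume = 214,500,000 m³; S = 28.564 PSU
After stage 3: salt = 6,126,871,000 + 71,700,000×34.17 = 8,576,860,000; volume = 286,200,000 m³
S = 8,576,860,000 / 286,200,000 = 29.9681 PSU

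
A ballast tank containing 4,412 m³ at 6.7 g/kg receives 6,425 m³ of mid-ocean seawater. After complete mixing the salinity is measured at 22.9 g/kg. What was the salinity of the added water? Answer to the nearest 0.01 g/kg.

Salt balance: 4,412×6.7 + 6,425×S = 10,837×22.9
29,560.4 + 6,425·S = 248,167.3
S = (248,167.3 − 29,560.4) / 6,425 = 34.0244 g/kg

34.02 g/kg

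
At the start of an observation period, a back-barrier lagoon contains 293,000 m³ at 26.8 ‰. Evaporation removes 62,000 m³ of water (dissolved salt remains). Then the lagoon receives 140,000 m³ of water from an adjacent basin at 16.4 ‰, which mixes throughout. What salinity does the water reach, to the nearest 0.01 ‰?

27.35 ‰

After evaporation: salt = 293,000×26.8 = 7,852,400; volume = 293,000 − 62,000 = 231,000 m³
After mixing: salt = 7,852,400 + 140,000×16.4 = 10,148,400; volume = 231,000 + 140,000 = 371,000 m³
S = 10,148,400 / 371,000 = 27.3542 ‰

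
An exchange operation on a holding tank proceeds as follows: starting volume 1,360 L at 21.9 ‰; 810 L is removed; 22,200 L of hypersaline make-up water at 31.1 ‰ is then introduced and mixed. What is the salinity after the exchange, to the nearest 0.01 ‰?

Remaining after removal: 550 L at 21.9 ‰ (salt = 12,045)
After addition: salt = 12,045 + 22,200×31.1 = 702,465; volume = 22,750 L
S = 702,465 / 22,750 = 30.8776 ‰

30.88 ‰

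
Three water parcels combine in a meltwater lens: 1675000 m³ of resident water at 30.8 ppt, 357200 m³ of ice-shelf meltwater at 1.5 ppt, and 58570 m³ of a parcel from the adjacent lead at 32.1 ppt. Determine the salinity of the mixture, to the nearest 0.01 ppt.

Total salt / total volume:
salt = 1,675,000×30.8 + 357,200×1.5 + 58,570×32.1 = 51,590,000 + 535,800 + 1,880,097 = 54,005,897
volume = 1,675,000 + 357,200 + 58,570 = 2,090,770 m³
S = 54,005,897 / 2,090,770 = 25.8306 ppt

25.83 ppt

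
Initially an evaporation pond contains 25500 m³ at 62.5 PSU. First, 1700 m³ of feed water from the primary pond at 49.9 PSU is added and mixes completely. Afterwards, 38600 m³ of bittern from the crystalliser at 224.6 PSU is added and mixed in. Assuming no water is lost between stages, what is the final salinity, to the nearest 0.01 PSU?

157.27 PSU

Weighted by volume,
Initial salt = 25,500×62.5 = 1,593,750
After stage 1: salt = 1,593,750 + 1,700×49.9 = 1,678,580; volume = 27,200 m³; S = 61.713 PSU
After stage 2: salt = 1,678,580 + 38,600×224.6 = 10,348,140; volume = 65,800 m³
S = 10,348,140 / 65,800 = 157.2666 PSU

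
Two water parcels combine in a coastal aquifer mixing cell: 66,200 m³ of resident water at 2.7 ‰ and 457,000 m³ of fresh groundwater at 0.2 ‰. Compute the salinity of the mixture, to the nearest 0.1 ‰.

0.5 ‰

Weighted by volume,
salt = 66,200×2.7 + 457,000×0.2 = 178,740 + 91,400 = 270,140
volume = 66,200 + 457,000 = 523,200 m³
S = 270,140 / 523,200 = 0.516 ‰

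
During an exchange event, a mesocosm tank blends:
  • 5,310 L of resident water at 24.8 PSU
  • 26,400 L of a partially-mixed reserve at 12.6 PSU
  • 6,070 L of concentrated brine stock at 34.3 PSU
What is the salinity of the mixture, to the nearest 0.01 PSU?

Conserving salt mass:
salt = 5,310×24.8 + 26,400×12.6 + 6,070×34.3 = 131,688 + 332,640 + 208,201 = 672,529
volume = 5,310 + 26,400 + 6,070 = 37,780 L
S = 672,529 / 37,780 = 17.8012 PSU

17.80 PSU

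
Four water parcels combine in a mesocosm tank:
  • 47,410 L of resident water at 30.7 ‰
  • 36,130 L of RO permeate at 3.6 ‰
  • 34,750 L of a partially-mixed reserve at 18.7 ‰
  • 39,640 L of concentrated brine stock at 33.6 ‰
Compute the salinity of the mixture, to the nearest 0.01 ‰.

Salt balance:
salt = 47,410×30.7 + 36,130×3.6 + 34,750×18.7 + 39,640×33.6 = 1,455,487 + 130,068 + 649,825 + 1,331,904 = 3,567,284
volume = 47,410 + 36,130 + 34,750 + 39,640 = 157,930 L
S = 3,567,284 / 157,930 = 22.5878 ‰

22.59 ‰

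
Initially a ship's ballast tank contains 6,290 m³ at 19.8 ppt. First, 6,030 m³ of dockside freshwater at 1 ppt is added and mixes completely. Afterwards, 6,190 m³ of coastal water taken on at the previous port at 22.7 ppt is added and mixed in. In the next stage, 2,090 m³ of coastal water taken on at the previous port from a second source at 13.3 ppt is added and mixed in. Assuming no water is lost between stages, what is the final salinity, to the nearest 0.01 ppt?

14.51 ppt

Mass of salt is conserved:
Initial salt = 6,290×19.8 = 124,542
After stage 1: salt = 124,542 + 6,030×1 = 130,572; volume = 12,320 m³; S = 10.598 ppt
After stage 2: salt = 130,572 + 6,190×22.7 = 271,085; volume = 18,510 m³; S = 14.645 ppt
After stage 3: salt = 271,085 + 2,090×13.3 = 298,882; volume = 20,600 m³
S = 298,882 / 20,600 = 14.5088 ppt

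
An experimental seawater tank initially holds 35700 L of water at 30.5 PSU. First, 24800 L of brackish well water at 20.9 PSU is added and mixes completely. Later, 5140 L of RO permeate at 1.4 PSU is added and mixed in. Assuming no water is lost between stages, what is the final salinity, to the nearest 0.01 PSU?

Mass of salt is conserved:
Initial salt = 35,700×30.5 = 1,088,850
After stage 1: salt = 1,088,850 + 24,800×20.9 = 1,607,170; volume = 60,500 L; S = 26.565 PSU
After stage 2: salt = 1,607,170 + 5,140×1.4 = 1,614,366; volume = 65,640 L
S = 1,614,366 / 65,640 = 24.5942 PSU

24.59 PSU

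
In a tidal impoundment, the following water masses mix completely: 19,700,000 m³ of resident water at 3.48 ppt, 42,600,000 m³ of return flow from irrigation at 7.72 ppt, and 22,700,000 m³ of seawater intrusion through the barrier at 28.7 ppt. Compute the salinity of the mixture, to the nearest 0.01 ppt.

Salt balance:
salt = 19,700,000×3.48 + 42,600,000×7.72 + 22,700,000×28.7 = 68,556,000 + 328,872,000 + 651,490,000 = 1,048,918,000
volume = 19,700,000 + 42,600,000 + 22,700,000 = 85,000,000 m³
S = 1,048,918,000 / 85,000,000 = 12.3402 ppt

12.34 ppt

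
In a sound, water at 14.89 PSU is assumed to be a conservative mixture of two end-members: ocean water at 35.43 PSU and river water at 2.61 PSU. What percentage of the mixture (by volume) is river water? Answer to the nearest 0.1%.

Let f be the freshwater fraction. Salt balance per unit volume:
f×2.61 + (1−f)×35.43 = 14.89
f = (35.43 − 14.89) / (35.43 − 2.61) = 20.54/32.82 = 0.6258

62.6%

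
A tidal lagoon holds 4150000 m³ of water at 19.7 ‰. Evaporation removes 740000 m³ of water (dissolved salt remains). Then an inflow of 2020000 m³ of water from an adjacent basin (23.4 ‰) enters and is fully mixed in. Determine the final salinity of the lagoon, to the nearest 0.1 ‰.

23.8 ‰

After evaporation: salt = 4,150,000×19.7 = 81,755,000; volume = 4,150,000 − 740,000 = 3,410,000 m³
After mixing: salt = 81,755,000 + 2,020,000×23.4 = 129,023,000; volume = 3,410,000 + 2,020,000 = 5,430,000 m³
S = 129,023,000 / 5,430,000 = 23.7611 ‰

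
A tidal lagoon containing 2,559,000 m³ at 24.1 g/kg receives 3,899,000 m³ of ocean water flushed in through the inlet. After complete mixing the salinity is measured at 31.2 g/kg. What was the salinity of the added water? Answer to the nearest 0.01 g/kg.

35.86 g/kg

Salt balance: 2,559,000×24.1 + 3,899,000×S = 6,458,000×31.2
61,671,900 + 3,899,000·S = 201,489,600
S = (201,489,600 − 61,671,900) / 3,899,000 = 35.8599 g/kg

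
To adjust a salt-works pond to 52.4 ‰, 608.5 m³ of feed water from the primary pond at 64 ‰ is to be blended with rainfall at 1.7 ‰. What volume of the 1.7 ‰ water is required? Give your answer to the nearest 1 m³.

Salt balance: 608.5×64 + V×1.7 = (608.5+V)×52.4
38,944 + 1.7V = 31,885.4 + 52.4V
7,058.6 = 50.7V
V = 139.22 m³

139 m³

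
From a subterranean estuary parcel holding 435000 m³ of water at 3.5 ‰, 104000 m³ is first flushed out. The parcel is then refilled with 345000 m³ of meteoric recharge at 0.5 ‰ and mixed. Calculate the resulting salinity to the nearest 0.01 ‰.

1.97 ‰

Remaining after removal: 331,000 m³ at 3.5 ‰ (salt = 1,158,500)
After addition: salt = 1,158,500 + 345,000×0.5 = 1,331,000; volume = 676,000 m³
S = 1,331,000 / 676,000 = 1.9689 ‰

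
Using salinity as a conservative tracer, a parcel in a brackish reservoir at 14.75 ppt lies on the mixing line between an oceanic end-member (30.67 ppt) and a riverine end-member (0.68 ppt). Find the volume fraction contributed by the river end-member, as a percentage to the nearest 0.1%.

53.1%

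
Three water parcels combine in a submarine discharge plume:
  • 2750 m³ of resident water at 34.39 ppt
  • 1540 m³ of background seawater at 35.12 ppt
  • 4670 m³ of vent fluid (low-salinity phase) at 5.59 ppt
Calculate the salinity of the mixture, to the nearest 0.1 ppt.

19.5 ppt

Salt balance:
salt = 2,750×34.39 + 1,540×35.12 + 4,670×5.59 = 94,572.5 + 54,084.8 + 26,105.3 = 174,762.6
volume = 2,750 + 1,540 + 4,670 = 8,960 m³
S = 174,762.6 / 8,960 = 19.505 ppt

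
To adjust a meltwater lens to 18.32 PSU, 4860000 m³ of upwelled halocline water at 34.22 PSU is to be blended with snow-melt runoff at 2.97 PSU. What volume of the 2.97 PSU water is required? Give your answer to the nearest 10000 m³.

5030000 m³

Salt balance: 4,860,000×34.22 + V×2.97 = (4,860,000+V)×18.32
166,309,200 + 2.97V = 89,035,200 + 18.32V
77,274,000 = 15.35V
V = 5,034,136.81 m³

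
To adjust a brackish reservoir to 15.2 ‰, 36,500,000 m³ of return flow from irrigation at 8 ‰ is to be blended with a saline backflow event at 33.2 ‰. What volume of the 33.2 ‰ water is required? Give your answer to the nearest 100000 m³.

14600000 m³

Salt balance: 36,500,000×8 + V×33.2 = (36,500,000+V)×15.2
292,000,000 + 33.2V = 554,800,000 + 15.2V
262,800,000 = 18V
V = 14,600,000 m³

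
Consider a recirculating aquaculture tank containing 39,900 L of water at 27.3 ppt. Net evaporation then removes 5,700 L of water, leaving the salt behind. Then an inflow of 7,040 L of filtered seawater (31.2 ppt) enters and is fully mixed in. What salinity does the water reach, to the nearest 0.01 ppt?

After evaporation: salt = 39,900×27.3 = 1,089,270; volume = 39,900 − 5,700 = 34,200 L
After mixing: salt = 1,089,270 + 7,040×31.2 = 1,308,918; volume = 34,200 + 7,040 = 41,240 L
S = 1,308,918 / 41,240 = 31.739 ppt

31.74 ppt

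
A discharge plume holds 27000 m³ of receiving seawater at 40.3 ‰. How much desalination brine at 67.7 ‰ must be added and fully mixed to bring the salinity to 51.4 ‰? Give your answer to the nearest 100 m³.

18400 m³

Salt balance: 27,000×40.3 + V×67.7 = (27,000+V)×51.4
1,088,100 + 67.7V = 1,387,800 + 51.4V
299,700 = 16.3V
V = 18,386.5 m³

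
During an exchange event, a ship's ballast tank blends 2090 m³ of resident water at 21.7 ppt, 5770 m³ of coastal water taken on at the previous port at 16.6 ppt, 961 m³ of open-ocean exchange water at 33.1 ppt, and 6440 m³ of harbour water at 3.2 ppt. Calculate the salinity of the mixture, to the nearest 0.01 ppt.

Conserving salt mass:
salt = 2,090×21.7 + 5,770×16.6 + 961×33.1 + 6,440×3.2 = 45,353 + 95,782 + 31,809.1 + 20,608 = 193,552.1
volume = 2,090 + 5,770 + 961 + 6,440 = 15,261 m³
S = 193,552.1 / 15,261 = 12.6828 ppt

12.68 ppt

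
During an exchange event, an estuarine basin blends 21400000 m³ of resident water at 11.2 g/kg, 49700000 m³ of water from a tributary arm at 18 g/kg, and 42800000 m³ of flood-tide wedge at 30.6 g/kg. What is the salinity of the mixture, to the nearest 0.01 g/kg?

21.46 g/kg

Conserving salt mass:
salt = 21,400,000×11.2 + 49,700,000×18 + 42,800,000×30.6 = 239,680,000 + 894,600,000 + 1,309,680,000 = 2,443,960,000
volume = 21,400,000 + 49,700,000 + 42,800,000 = 113,900,000 m³
S = 2,443,960,000 / 113,900,000 = 21.4571 g/kg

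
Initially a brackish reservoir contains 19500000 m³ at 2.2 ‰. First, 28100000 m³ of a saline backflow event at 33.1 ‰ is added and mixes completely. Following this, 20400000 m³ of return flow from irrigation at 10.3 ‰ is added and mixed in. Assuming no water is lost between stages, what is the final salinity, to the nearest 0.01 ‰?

17.40 ‰

Mass of salt is conserved:
Initial salt = 19,500,000×2.2 = 42,900,000
After stage 1: salt = 42,900,000 + 28,100,000×33.1 = 973,010,000; volume = 47,600,000 m³; S = 20.441 ‰
After stage 2: salt = 973,010,000 + 20,400,000×10.3 = 1,183,130,000; volume = 68,000,000 m³
S = 1,183,130,000 / 68,000,000 = 17.399 ‰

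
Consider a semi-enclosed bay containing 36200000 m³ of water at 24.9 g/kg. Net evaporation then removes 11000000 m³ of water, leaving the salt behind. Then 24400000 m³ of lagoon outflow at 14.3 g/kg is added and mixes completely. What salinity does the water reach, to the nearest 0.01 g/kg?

After evaporation: salt = 36,200,000×24.9 = 901,380,000; volume = 36,200,000 − 11,000,000 = 25,200,000 m³
After mixing: salt = 901,380,000 + 24,400,000×14.3 = 1,250,300,000; volume = 25,200,000 + 24,400,000 = 49,600,000 m³
S = 1,250,300,000 / 49,600,000 = 25.2077 g/kg

25.21 g/kg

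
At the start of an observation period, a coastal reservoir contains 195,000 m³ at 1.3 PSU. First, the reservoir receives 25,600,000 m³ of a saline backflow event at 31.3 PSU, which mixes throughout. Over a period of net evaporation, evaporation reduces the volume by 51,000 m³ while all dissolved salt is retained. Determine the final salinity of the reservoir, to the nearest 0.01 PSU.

31.13 PSU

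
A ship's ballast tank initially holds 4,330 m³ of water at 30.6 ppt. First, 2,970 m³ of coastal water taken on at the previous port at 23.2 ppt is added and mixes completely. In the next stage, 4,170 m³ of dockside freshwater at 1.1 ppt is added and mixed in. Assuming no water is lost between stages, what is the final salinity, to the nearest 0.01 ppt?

Conserving salt mass:
Initial salt = 4,330×30.6 = 132,498
After stage 1: salt = 132,498 + 2,970×23.2 = 201,402; volume = 7,300 m³; S = 27.589 ppt
After stage 2: salt = 201,402 + 4,170×1.1 = 205,989; volume = 11,470 m³
S = 205,989 / 11,470 = 17.9589 ppt

17.96 ppt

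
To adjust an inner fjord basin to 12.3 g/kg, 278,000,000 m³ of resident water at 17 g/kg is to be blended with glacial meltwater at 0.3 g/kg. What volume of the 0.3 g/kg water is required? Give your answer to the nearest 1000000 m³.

Salt balance: 278,000,000×17 + V×0.3 = (278,000,000+V)×12.3
4,726,000,000 + 0.3V = 3,419,400,000 + 12.3V
1,306,600,000 = 12V
V = 108,883,333.33 m³

109000000 m³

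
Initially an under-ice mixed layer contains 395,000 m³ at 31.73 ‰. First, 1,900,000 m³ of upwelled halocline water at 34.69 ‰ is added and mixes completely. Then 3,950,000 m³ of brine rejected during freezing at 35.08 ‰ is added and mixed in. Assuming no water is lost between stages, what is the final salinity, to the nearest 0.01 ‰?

Conserving salt mass:
Initial salt = 395,000×31.73 = 12,533,350
After stage 1: salt = 12,533,350 + 1,900,000×34.69 = 78,444,350; volume = 2,295,000 m³; S = 34.181 ‰
After stage 2: salt = 78,444,350 + 3,950,000×35.08 = 217,010,350; volume = 6,245,000 m³
S = 217,010,350 / 6,245,000 = 34.7495 ‰

34.75 ‰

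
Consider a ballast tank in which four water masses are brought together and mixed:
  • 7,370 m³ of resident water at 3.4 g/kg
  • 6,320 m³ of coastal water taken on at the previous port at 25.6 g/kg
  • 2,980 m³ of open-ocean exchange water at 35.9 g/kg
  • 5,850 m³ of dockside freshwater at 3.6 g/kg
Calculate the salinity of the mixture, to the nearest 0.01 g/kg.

13.98 g/kg

Weighted by volume,
salt = 7,370×3.4 + 6,320×25.6 + 2,980×35.9 + 5,850×3.6 = 25,058 + 161,792 + 106,982 + 21,060 = 314,892
volume = 7,370 + 6,320 + 2,980 + 5,850 = 22,520 m³
S = 314,892 / 22,520 = 13.9828 g/kg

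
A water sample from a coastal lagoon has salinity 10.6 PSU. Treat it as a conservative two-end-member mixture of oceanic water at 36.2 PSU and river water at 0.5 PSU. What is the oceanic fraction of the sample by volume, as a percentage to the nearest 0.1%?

28.3%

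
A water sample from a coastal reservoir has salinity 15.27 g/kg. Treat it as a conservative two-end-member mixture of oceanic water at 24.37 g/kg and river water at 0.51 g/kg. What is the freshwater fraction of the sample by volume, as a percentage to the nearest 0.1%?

38.1%

Let f be the freshwater fraction. Salt balance per unit volume:
f×0.51 + (1−f)×24.37 = 15.27
f = (24.37 − 15.27) / (24.37 − 0.51) = 9.1/23.86 = 0.3814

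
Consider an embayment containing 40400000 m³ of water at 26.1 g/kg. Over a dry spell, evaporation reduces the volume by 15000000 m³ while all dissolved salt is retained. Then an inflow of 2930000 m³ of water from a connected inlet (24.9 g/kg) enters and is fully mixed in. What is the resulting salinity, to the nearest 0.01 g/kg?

39.80 g/kg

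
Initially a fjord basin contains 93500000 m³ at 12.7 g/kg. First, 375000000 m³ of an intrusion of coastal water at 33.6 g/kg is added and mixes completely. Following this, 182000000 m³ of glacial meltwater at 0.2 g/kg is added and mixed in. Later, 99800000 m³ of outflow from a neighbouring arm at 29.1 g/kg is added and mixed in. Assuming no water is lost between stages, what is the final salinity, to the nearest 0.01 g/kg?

22.30 g/kg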